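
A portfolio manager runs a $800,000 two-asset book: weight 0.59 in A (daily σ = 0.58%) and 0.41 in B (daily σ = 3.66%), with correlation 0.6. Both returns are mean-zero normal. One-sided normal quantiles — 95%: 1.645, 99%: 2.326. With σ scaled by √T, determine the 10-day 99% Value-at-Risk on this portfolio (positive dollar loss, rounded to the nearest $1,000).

σ_p = √(0.59²·0.58² + 0.41²·3.66² + 2·0.6·0.59·0.41·0.58·3.66) = 1.728%.
σ_{10d} = 1.728% × √10 = 5.464%.
VaR = 2.326 × 5.464% = 12.709%; on $800,000 that is $101,672.

$102,000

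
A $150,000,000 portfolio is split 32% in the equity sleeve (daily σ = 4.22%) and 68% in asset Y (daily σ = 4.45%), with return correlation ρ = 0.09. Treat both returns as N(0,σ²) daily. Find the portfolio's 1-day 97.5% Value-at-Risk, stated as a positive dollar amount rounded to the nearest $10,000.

σ_p² = 0.32²·4.22² + 0.68²·4.45² + 2·0.09·0.32·0.68·4.22·4.45 = 11.7158 (%²).
σ_p = √11.7158 = 3.423%.
At 97.5%, z = 1.960.
VaR = 1.960 × 3.423% = 6.709%; on $150,000,000 that is $10,063,500.

$10,060,000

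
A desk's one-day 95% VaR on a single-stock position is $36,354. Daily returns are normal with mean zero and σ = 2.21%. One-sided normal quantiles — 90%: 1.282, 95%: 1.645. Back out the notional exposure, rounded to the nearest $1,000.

VaR as a fraction of value: z·σ = 1.645 × 2.21% = 3.63545%.
Position = $36,354 / 0.0363545 = $999,986.

$1,000,000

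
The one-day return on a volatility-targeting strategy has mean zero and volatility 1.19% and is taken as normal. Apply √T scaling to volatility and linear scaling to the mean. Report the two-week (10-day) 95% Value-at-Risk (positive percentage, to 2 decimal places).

At 95%, z = 1.645.
σ_{10d} = 1.19% × √10 = 3.763%.
VaR = 1.645 × 3.763% = 6.190%.

6.19%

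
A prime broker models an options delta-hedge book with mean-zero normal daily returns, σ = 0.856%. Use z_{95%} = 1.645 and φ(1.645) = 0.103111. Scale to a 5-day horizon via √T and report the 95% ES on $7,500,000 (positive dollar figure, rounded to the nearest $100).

$296,000

σ_{5d} = 0.856% × √5 = 1.914%.
ES multiplier = φ(z)/(1−α) = 0.103111/0.05 = 2.062.
ES = 1.914% × 2.062 = 3.947%; on $7,500,000: $296,025.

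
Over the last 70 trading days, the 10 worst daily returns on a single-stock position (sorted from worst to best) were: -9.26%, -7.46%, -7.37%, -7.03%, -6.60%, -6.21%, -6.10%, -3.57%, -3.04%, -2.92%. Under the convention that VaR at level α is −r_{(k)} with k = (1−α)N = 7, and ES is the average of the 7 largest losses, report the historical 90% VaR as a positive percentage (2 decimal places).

k = 7; the 7th lowest return is -6.10%, so VaR = 6.10%.

6.10%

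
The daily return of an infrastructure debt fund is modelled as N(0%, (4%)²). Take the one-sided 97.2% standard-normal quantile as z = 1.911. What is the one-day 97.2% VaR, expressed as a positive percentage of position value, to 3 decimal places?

VaR = z·σ = 1.911 × 4% = 7.644%.

7.644%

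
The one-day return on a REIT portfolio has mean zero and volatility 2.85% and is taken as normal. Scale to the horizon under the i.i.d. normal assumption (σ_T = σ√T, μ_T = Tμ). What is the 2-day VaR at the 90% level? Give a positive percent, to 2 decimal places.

At 90%, z = 1.282.
σ_{2d} = 2.85% × √2 = 4.031%.
VaR = 1.282 × 4.031% = 5.168%.

5.17%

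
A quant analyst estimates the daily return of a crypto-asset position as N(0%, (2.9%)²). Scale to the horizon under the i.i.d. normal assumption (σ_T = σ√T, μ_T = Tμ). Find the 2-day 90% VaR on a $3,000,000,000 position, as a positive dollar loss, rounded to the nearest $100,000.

At 90%, z = 1.282.
σ_{2d} = 2.9% × √2 = 4.101%.
VaR = 1.282 × 4.101% = 5.257%.
On $3,000,000,000: 0.05257 × $3,000,000,000 = $157,710,000.

$157,700,000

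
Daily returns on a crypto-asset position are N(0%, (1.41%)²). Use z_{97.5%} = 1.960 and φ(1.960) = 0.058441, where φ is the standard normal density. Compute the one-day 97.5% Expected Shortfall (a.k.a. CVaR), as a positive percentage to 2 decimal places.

Tail multiplier: φ(z)/(1−α) = 0.058441 / 0.025 = 2.338.
ES = 1.41% × 2.338 = 3.297%.

3.30%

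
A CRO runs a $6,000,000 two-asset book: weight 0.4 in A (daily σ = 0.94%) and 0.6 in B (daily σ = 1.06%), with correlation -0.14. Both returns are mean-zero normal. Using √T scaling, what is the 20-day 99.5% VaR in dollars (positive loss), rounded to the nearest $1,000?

σ_p = √(0.4²·0.94² + 0.6²·1.06² + 2·-0.14·0.4·0.6·0.94·1.06) = 0.692%.
σ_{20d} = 0.692% × √20 = 3.095%.
z(99.5%) = 2.576.
VaR = 2.576 × 3.095% = 7.973%; on $6,000,000 that is $478,380.

$478,000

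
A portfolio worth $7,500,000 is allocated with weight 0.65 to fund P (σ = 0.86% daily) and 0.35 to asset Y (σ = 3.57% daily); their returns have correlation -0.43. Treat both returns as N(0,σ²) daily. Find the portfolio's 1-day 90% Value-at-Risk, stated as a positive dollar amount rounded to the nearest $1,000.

σ_p² = 0.65²·0.86² + 0.35²·3.57² + 2·-0.43·0.65·0.35·0.86·3.57 = 1.2730 (%²).
σ_p = √1.2730 = 1.128%.
At 90%, z = 1.282.
VaR = 1.282 × 1.128% = 1.446%; on $7,500,000 that is $108,450.

$108,000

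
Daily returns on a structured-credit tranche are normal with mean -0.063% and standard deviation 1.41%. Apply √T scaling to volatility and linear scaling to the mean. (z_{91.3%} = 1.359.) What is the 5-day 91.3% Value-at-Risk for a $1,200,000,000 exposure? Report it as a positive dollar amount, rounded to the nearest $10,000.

σ_{5d} = 1.41% × √5 = 3.153%; μ_{5d} = 5 × -0.063% = -0.315%.
VaR = −(-0.315%) + 1.359 × 3.153% = 4.600%.
On $1,200,000,000: 0.04600 × $1,200,000,000 = $55,200,000.

$55,200,000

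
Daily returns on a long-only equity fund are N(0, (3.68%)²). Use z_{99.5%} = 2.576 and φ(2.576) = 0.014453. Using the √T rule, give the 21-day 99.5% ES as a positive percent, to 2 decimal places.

σ_{21d} = 3.68% × √21 = 16.864%.
ES multiplier = φ(z)/(1−α) = 0.014453/0.005 = 2.891.
ES = 16.864% × 2.891 = 48.754%.

48.75%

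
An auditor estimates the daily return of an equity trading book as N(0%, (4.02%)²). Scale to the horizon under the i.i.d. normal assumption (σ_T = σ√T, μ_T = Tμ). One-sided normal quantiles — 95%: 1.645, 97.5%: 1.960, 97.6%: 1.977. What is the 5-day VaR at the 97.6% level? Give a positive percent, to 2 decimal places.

σ_{5d} = 4.02% × √5 = 8.989%.
VaR = 1.977 × 8.989% = 17.771%.

17.77%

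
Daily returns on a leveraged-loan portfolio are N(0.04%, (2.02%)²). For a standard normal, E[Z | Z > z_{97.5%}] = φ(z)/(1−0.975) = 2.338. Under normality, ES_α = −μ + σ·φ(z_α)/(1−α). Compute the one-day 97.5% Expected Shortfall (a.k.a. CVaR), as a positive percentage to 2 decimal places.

4.68%

ES = −(0.04%) + 2.02% × 2.338 = 4.683%.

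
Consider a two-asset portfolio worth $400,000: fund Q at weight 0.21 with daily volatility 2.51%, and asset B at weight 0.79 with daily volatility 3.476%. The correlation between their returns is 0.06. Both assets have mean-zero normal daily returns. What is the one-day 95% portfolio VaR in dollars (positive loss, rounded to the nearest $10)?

$18,600

σ_p² = 0.21²·2.51² + 0.79²·3.476² + 2·0.06·0.21·0.79·2.51·3.476 = 7.9923 (%²).
σ_p = √7.9923 = 2.827%.
At 95%, z = 1.645.
VaR = 1.645 × 2.827% = 4.650%; on $400,000 that is $18,600.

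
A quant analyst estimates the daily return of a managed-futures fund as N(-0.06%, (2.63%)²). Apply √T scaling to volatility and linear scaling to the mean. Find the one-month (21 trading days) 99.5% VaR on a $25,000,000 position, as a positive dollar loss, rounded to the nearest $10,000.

$8,080,000

At 99.5%, z = 2.576.
σ_{21d} = 2.63% × √21 = 12.052%; μ_{21d} = 21 × -0.06% = -1.260%.
VaR = −(-1.260%) + 2.576 × 12.052% = 32.306%.
On $25,000,000: 0.32306 × $25,000,000 = $8,076,500.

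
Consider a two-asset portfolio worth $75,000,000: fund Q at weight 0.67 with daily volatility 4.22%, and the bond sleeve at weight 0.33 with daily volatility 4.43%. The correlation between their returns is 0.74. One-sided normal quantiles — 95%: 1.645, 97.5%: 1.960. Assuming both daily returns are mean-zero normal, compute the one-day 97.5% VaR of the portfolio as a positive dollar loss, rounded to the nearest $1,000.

$5,926,000

σ_p² = 0.67²·4.22² + 0.33²·4.43² + 2·0.74·0.67·0.33·4.22·4.43 = 16.2487 (%²).
σ_p = √16.2487 = 4.031%.
VaR = 1.960 × 4.031% = 7.901%; on $75,000,000 that is $5,925,750.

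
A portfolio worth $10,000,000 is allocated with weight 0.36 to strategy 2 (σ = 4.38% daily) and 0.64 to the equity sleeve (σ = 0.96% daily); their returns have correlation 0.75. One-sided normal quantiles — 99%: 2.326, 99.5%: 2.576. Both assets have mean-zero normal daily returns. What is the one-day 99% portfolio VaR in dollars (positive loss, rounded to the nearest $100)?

σ_p² = 0.36²·4.38² + 0.64²·0.96² + 2·0.75·0.36·0.64·4.38·0.96 = 4.3170 (%²).
σ_p = √4.3170 = 2.078%.
VaR = 2.326 × 2.078% = 4.833%; on $10,000,000 that is $483,300.

$483,300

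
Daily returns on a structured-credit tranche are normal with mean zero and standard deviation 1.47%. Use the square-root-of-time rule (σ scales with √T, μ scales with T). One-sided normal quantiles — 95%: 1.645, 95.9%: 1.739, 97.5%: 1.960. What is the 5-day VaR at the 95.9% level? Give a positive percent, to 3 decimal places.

5.716%

σ_{5d} = 1.47% × √5 = 3.287%.
VaR = 1.739 × 3.287% = 5.716%.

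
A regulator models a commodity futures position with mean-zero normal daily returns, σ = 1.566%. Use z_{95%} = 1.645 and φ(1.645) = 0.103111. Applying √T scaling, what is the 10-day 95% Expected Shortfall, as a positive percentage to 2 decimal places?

σ_{10d} = 1.566% × √10 = 4.952%.
ES multiplier = φ(z)/(1−α) = 0.103111/0.05 = 2.062.
ES = 4.952% × 2.062 = 10.211%.

10.21%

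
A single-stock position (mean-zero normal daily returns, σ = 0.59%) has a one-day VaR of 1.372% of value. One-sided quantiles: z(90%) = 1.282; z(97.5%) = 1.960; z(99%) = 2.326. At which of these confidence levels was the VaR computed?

Implied z = VaR/σ = 1.372 / 0.59 = 2.325.
This matches z(99%) = 2.326.

99%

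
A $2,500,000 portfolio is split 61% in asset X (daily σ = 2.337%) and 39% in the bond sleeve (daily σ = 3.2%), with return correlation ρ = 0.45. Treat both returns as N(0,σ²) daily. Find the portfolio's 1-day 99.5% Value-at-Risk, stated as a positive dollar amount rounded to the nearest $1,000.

$147,000

σ_p² = 0.61²·2.337² + 0.39²·3.2² + 2·0.45·0.61·0.39·2.337·3.2 = 5.1910 (%²).
σ_p = √5.1910 = 2.278%.
At 99.5%, z = 2.576.
VaR = 2.576 × 2.278% = 5.868%; on $2,500,000 that is $146,700.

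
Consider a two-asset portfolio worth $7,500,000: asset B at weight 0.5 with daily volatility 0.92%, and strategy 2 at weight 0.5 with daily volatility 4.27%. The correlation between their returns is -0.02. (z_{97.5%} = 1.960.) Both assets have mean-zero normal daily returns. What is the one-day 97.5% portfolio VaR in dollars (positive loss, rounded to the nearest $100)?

σ_p² = 0.5²·0.92² + 0.5²·4.27² + 2·-0.02·0.5·0.5·0.92·4.27 = 4.7305 (%²).
σ_p = √4.7305 = 2.175%.
VaR = 1.960 × 2.175% = 4.263%; on $7,500,000 that is $319,725.

$319,700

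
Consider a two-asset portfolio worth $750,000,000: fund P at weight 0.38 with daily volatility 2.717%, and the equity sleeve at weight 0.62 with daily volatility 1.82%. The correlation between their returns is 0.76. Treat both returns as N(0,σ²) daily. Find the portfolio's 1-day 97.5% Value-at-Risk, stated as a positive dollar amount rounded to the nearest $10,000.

σ_p² = 0.38²·2.717² + 0.62²·1.82² + 2·0.76·0.38·0.62·2.717·1.82 = 4.1101 (%²).
σ_p = √4.1101 = 2.027%.
At 97.5%, z = 1.960.
VaR = 1.960 × 2.027% = 3.973%; on $750,000,000 that is $29,797,500.

$29,800,000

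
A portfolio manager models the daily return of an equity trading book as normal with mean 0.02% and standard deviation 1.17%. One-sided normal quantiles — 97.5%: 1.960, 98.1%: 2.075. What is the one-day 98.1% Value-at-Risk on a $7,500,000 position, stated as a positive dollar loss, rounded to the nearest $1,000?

VaR = −μ + z·σ = −(0.02%) + 2.075 × 1.17% = 2.408%.
On $7,500,000: 0.02408 × $7,500,000 = $180,600.

$181,000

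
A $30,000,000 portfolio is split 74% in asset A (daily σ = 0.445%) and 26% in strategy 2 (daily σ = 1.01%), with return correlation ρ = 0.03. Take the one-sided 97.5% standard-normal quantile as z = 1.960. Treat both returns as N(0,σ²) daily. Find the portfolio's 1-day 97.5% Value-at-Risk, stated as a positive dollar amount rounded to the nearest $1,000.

σ_p² = 0.74²·0.445² + 0.26²·1.01² + 2·0.03·0.74·0.26·0.445·1.01 = 0.1826 (%²).
σ_p = √0.1826 = 0.427%.
VaR = 1.960 × 0.427% = 0.837%; on $30,000,000 that is $251,100.

$251,000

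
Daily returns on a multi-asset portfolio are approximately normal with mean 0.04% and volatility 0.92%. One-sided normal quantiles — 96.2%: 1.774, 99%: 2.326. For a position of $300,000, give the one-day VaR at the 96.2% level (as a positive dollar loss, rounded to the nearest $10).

$4,780

VaR = −μ + z·σ = −(0.04%) + 1.774 × 0.92% = 1.592%.
On $300,000: 0.01592 × $300,000 = $4,776.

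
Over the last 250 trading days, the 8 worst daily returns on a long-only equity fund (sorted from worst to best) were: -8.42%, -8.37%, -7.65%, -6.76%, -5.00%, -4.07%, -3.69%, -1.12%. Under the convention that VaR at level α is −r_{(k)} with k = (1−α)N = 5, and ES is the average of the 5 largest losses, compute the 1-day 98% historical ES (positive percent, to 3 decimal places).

The 5 worst returns sum to -36.20%.
ES = −(-36.20%) / 5 = 7.24% ≈ 7.240%.

7.240%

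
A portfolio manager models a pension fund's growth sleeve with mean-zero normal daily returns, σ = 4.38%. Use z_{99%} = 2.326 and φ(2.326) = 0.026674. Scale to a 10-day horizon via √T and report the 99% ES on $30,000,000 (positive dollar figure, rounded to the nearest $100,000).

σ_{10d} = 4.38% × √10 = 13.851%.
ES multiplier = φ(z)/(1−α) = 0.026674/0.01 = 2.667.
ES = 13.851% × 2.667 = 36.941%; on $30,000,000: $11,082,300.

$11,100,000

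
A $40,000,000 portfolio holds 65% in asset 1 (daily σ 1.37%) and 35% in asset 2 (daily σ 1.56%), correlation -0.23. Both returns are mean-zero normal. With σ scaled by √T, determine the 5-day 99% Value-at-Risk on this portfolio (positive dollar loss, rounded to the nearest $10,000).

$1,940,000

σ_p = √(0.65²·1.37² + 0.35²·1.56² + 2·-0.23·0.65·0.35·1.37·1.56) = 0.931%.
σ_{5d} = 0.931% × √5 = 2.082%.
z(99%) = 2.326.
VaR = 2.326 × 2.082% = 4.843%; on $40,000,000 that is $1,937,200.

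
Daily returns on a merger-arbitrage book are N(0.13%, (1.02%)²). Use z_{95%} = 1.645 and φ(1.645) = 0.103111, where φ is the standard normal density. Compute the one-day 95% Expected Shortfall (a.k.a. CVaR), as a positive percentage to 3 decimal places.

1.973%

Tail multiplier: φ(z)/(1−α) = 0.103111 / 0.05 = 2.062.
ES = −(0.13%) + 1.02% × 2.062 = 1.973%.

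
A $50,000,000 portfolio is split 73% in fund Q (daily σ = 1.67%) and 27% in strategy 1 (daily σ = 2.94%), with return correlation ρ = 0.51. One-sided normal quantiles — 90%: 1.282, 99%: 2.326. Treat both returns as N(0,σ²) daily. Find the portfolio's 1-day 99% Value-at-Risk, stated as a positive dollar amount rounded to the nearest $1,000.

σ_p² = 0.73²·1.67² + 0.27²·2.94² + 2·0.51·0.73·0.27·1.67·2.94 = 3.1034 (%²).
σ_p = √3.1034 = 1.762%.
VaR = 2.326 × 1.762% = 4.098%; on $50,000,000 that is $2,049,000.

$2,049,000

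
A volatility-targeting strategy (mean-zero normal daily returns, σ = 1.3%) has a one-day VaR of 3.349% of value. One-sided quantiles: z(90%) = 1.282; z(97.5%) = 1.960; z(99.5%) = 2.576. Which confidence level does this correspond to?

99.5%

Implied z = VaR/σ = 3.349 / 1.3 = 2.576.
This matches z(99.5%) = 2.576.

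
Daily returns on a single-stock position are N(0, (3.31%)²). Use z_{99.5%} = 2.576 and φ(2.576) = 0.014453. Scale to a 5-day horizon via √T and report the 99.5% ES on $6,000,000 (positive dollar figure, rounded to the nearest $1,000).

σ_{5d} = 3.31% × √5 = 7.401%.
ES multiplier = φ(z)/(1−α) = 0.014453/0.005 = 2.891.
ES = 7.401% × 2.891 = 21.396%; on $6,000,000: $1,283,760.

$1,284,000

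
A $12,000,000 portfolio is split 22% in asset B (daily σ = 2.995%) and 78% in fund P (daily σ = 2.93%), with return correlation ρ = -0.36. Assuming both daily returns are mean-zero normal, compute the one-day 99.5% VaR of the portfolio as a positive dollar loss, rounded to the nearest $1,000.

$661,000

σ_p² = 0.22²·2.995² + 0.78²·2.93² + 2·-0.36·0.22·0.78·2.995·2.93 = 4.5730 (%²).
σ_p = √4.5730 = 2.138%.
At 99.5%, z = 2.576.
VaR = 2.576 × 2.138% = 5.507%; on $12,000,000 that is $660,840.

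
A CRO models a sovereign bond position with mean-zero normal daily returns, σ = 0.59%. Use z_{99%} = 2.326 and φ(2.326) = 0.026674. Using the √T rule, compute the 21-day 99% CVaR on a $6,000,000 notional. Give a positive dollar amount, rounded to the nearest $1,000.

$433,000

σ_{21d} = 0.59% × √21 = 2.704%.
ES multiplier = φ(z)/(1−α) = 0.026674/0.01 = 2.667.
ES = 2.704% × 2.667 = 7.212%; on $6,000,000: $432,720.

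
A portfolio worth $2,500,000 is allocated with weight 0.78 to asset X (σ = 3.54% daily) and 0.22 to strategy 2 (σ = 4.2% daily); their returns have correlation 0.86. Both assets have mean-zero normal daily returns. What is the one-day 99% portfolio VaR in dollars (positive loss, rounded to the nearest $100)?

σ_p² = 0.78²·3.54² + 0.22²·4.2² + 2·0.86·0.78·0.22·3.54·4.2 = 12.8663 (%²).
σ_p = √12.8663 = 3.587%.
At 99%, z = 2.326.
VaR = 2.326 × 3.587% = 8.343%; on $2,500,000 that is $208,575.

$208,600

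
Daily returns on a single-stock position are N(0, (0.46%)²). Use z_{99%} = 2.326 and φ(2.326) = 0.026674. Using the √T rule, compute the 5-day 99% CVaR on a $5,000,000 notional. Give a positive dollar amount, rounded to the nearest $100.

σ_{5d} = 0.46% × √5 = 1.029%.
ES multiplier = φ(z)/(1−α) = 0.026674/0.01 = 2.667.
ES = 1.029% × 2.667 = 2.744%; on $5,000,000: $137,200.

$137,200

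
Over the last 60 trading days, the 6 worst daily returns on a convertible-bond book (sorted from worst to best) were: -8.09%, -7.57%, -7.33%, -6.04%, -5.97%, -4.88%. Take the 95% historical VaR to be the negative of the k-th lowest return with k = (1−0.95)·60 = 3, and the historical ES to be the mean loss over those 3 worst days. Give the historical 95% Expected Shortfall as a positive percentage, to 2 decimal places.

The 3 worst returns sum to -22.99%.
ES = −(-22.99%) / 3 = 7.6633…% ≈ 7.66%.

7.66%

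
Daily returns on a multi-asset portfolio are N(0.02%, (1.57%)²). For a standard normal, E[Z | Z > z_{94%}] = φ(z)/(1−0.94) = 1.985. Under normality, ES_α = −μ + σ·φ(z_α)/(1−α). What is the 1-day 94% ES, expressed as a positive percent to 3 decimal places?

3.096%

ES = −(0.02%) + 1.57% × 1.985 = 3.096%.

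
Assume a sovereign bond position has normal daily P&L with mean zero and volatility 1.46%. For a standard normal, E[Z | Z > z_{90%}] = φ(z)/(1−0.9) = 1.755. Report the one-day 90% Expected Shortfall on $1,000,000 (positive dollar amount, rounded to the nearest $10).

$25,620

ES = 1.46% × 1.755 = 2.562%.
On $1,000,000: 0.02562 × $1,000,000 = $25,620.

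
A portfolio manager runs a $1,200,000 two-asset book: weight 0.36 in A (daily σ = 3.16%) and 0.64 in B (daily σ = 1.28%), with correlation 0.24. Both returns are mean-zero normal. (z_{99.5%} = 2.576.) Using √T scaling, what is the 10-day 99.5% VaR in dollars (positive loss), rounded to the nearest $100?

σ_p = √(0.36²·3.16² + 0.64²·1.28² + 2·0.24·0.36·0.64·3.16·1.28) = 1.553%.
σ_{10d} = 1.553% × √10 = 4.911%.
VaR = 2.576 × 4.911% = 12.651%; on $1,200,000 that is $151,812.

$151,800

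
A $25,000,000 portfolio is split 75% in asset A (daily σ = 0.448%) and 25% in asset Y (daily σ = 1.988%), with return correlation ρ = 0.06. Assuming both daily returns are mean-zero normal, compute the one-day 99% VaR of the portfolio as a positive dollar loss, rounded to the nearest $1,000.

σ_p² = 0.75²·0.448² + 0.25²·1.988² + 2·0.06·0.75·0.25·0.448·1.988 = 0.3799 (%²).
σ_p = √0.3799 = 0.616%.
At 99%, z = 2.326.
VaR = 2.326 × 0.616% = 1.433%; on $25,000,000 that is $358,250.

$358,000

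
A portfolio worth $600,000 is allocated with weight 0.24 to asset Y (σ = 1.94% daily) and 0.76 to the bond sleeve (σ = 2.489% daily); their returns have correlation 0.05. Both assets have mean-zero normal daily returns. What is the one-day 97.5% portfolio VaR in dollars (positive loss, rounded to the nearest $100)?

σ_p² = 0.24²·1.94² + 0.76²·2.489² + 2·0.05·0.24·0.76·1.94·2.489 = 3.8832 (%²).
σ_p = √3.8832 = 1.971%.
At 97.5%, z = 1.960.
VaR = 1.960 × 1.971% = 3.863%; on $600,000 that is $23,178.

$23,200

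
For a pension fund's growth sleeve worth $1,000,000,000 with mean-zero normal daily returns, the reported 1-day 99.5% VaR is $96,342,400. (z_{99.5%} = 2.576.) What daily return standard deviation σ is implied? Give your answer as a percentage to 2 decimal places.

3.74%

VaR as a fraction: $96,342,400 / $1,000,000,000 = 9.634%.
σ = VaR / z = 9.634% / 2.576 = 3.740%.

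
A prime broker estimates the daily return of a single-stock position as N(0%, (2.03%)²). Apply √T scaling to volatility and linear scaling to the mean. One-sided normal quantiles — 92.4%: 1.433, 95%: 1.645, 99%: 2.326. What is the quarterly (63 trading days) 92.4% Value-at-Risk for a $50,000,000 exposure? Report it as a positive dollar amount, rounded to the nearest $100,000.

$11,500,000

σ_{63d} = 2.03% × √63 = 16.113%.
VaR = 1.433 × 16.113% = 23.090%.
On $50,000,000: 0.23090 × $50,000,000 = $11,545,000.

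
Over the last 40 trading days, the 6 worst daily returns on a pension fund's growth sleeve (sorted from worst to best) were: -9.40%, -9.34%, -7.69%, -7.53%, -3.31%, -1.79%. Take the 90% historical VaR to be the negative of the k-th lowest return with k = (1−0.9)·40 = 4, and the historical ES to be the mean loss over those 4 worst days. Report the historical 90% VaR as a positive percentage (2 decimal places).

7.53%

k = 4; the 4th lowest return is -7.53%, so VaR = 7.53%.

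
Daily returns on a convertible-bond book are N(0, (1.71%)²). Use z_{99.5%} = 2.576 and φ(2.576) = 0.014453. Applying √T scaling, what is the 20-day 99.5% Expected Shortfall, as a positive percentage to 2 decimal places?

σ_{20d} = 1.71% × √20 = 7.647%.
ES multiplier = φ(z)/(1−α) = 0.014453/0.005 = 2.891.
ES = 7.647% × 2.891 = 22.107%.

22.11%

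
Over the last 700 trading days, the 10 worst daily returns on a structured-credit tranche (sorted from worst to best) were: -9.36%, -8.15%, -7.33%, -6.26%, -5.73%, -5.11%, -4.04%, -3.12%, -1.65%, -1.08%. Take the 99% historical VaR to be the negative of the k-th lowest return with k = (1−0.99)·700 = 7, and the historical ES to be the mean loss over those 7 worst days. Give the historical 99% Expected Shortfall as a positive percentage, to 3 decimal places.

6.569%

The 7 worst returns sum to -45.98%.
ES = −(-45.98%) / 7 = 6.5685…% ≈ 6.569%.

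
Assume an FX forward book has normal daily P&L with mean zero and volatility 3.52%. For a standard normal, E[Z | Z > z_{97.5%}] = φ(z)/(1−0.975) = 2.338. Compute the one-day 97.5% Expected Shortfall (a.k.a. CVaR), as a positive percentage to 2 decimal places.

ES = 3.52% × 2.338 = 8.230%.

8.23%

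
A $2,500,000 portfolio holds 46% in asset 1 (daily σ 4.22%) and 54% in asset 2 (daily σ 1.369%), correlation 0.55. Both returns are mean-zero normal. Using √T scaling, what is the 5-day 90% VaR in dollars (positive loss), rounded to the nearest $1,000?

σ_p = √(0.46²·4.22² + 0.54²·1.369² + 2·0.55·0.46·0.54·4.22·1.369) = 2.428%.
σ_{5d} = 2.428% × √5 = 5.429%.
z(90%) = 1.282.
VaR = 1.282 × 5.429% = 6.960%; on $2,500,000 that is $174,000.

$174,000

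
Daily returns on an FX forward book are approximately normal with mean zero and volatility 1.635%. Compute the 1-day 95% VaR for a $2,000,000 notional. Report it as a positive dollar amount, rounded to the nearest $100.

At 95% one-sided, z = 1.645.
VaR = z·σ = 1.645 × 1.635% = 2.690%.
On $2,000,000: 0.02690 × $2,000,000 = $53,800.

$53,800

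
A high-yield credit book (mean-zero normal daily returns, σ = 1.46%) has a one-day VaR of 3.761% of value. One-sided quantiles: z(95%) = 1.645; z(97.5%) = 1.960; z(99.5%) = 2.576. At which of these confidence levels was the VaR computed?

99.5%

Implied z = VaR/σ = 3.761 / 1.46 = 2.576.
This matches z(99.5%) = 2.576.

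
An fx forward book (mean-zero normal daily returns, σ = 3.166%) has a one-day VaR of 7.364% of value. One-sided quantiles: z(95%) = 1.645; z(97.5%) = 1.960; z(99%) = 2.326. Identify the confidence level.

Implied z = VaR/σ = 7.364 / 3.166 = 2.326.
This matches z(99%) = 2.326.

99%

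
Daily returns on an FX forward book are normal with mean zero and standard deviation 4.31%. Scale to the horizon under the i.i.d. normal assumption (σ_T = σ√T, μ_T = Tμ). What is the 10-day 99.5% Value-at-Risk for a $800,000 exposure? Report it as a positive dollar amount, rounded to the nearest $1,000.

At 99.5%, z = 2.576.
σ_{10d} = 4.31% × √10 = 13.629%.
VaR = 2.576 × 13.629% = 35.108%.
On $800,000: 0.35108 × $800,000 = $280,864.

$281,000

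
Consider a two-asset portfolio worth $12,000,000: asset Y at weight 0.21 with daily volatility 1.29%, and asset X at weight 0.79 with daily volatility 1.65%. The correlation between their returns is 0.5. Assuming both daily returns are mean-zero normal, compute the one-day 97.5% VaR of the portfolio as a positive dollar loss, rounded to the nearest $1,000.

σ_p² = 0.21²·1.29² + 0.79²·1.65² + 2·0.5·0.21·0.79·1.29·1.65 = 2.1256 (%²).
σ_p = √2.1256 = 1.458%.
At 97.5%, z = 1.960.
VaR = 1.960 × 1.458% = 2.858%; on $12,000,000 that is $342,960.

$343,000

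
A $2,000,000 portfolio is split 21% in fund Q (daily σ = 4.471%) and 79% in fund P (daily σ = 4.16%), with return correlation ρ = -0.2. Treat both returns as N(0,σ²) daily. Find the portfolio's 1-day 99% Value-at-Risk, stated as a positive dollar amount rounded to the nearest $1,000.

$150,000

σ_p² = 0.21²·4.471² + 0.79²·4.16² + 2·-0.2·0.21·0.79·4.471·4.16 = 10.4477 (%²).
σ_p = √10.4477 = 3.232%.
At 99%, z = 2.326.
VaR = 2.326 × 3.232% = 7.518%; on $2,000,000 that is $150,360.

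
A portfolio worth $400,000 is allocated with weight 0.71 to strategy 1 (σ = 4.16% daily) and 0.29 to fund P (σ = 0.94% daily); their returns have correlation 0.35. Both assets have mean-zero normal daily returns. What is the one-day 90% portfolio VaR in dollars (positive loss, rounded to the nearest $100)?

$15,700

σ_p² = 0.71²·4.16² + 0.29²·0.94² + 2·0.35·0.71·0.29·4.16·0.94 = 9.3617 (%²).
σ_p = √9.3617 = 3.060%.
At 90%, z = 1.282.
VaR = 1.282 × 3.060% = 3.923%; on $400,000 that is $15,692.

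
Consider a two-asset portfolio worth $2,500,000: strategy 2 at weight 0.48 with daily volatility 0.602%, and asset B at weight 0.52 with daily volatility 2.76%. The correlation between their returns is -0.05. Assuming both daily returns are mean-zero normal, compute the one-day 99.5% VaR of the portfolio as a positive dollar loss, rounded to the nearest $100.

σ_p² = 0.48²·0.602² + 0.52²·2.76² + 2·-0.05·0.48·0.52·0.602·2.76 = 2.1018 (%²).
σ_p = √2.1018 = 1.450%.
At 99.5%, z = 2.576.
VaR = 2.576 × 1.450% = 3.735%; on $2,500,000 that is $93,375.

$93,400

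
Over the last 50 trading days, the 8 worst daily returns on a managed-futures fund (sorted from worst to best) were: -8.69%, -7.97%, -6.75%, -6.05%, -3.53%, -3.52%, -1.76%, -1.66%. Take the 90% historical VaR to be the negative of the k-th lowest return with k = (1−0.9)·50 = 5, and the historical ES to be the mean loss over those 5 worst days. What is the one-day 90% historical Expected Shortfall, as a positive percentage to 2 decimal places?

The 5 worst returns sum to -32.99%.
ES = −(-32.99%) / 5 = 6.598% ≈ 6.60%.

6.60%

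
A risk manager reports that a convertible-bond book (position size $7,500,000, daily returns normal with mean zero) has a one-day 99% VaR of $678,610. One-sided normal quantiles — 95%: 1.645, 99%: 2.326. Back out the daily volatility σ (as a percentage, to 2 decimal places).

3.89%

VaR as a fraction: $678,610 / $7,500,000 = 9.048%.
σ = VaR / z = 9.048% / 2.326 = 3.890%.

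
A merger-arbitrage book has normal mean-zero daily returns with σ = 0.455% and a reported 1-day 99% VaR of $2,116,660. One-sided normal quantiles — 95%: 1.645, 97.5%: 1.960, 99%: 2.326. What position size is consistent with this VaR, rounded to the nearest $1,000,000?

VaR as a fraction of value: z·σ = 2.326 × 0.455% = 1.05833%.
Position = $2,116,660 / 0.0105833 = $200,000,000.

$200,000,000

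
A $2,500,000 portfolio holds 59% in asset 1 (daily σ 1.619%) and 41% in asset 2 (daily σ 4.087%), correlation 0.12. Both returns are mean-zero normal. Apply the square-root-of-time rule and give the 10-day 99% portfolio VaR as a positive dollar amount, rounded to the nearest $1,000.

$373,000

σ_p = √(0.59²·1.619² + 0.41²·4.087² + 2·0.12·0.59·0.41·1.619·4.087) = 2.026%.
σ_{10d} = 2.026% × √10 = 6.407%.
z(99%) = 2.326.
VaR = 2.326 × 6.407% = 14.903%; on $2,500,000 that is $372,575.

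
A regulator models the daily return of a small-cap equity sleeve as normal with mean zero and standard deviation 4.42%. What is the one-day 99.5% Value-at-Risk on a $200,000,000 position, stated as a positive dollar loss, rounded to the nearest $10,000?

At 99.5% one-sided, z = 2.576.
VaR = z·σ = 2.576 × 4.42% = 11.386%.
On $200,000,000: 0.11386 × $200,000,000 = $22,772,000.

$22,770,000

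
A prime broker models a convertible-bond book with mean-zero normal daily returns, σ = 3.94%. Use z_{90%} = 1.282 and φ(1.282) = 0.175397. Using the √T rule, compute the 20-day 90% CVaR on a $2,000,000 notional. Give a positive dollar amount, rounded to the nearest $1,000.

$618,000

σ_{20d} = 3.94% × √20 = 17.620%.
ES multiplier = φ(z)/(1−α) = 0.175397/0.1 = 1.754.
ES = 17.620% × 1.754 = 30.905%; on $2,000,000: $618,100.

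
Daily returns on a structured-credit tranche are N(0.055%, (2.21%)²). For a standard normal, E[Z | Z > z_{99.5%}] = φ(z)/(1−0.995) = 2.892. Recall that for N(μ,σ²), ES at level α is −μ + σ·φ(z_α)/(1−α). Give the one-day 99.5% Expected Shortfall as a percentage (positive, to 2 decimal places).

6.34%

ES = −(0.055%) + 2.21% × 2.892 = 6.336%.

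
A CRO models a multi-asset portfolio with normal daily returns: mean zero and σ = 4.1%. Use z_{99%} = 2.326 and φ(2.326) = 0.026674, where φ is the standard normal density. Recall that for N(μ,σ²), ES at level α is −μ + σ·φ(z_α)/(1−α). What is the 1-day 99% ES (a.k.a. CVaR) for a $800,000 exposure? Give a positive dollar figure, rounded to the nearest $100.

Tail multiplier: φ(z)/(1−α) = 0.026674 / 0.01 = 2.667.
ES = 4.1% × 2.667 = 10.935%.
On $800,000: 0.10935 × $800,000 = $87,480.

$87,500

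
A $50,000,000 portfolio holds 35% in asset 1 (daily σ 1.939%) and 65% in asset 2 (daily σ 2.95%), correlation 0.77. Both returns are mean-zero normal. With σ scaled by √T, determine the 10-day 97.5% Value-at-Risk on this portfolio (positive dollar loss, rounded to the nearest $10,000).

σ_p = √(0.35²·1.939² + 0.65²·2.95² + 2·0.77·0.35·0.65·1.939·2.95) = 2.478%.
σ_{10d} = 2.478% × √10 = 7.836%.
z(97.5%) = 1.960.
VaR = 1.960 × 7.836% = 15.359%; on $50,000,000 that is $7,679,500.

$7,680,000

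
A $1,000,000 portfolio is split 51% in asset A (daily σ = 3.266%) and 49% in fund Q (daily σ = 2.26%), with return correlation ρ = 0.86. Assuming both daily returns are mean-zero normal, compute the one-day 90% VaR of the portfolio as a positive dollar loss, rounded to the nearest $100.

$34,300

σ_p² = 0.51²·3.266² + 0.49²·2.26² + 2·0.86·0.51·0.49·3.266·2.26 = 7.1734 (%²).
σ_p = √7.1734 = 2.678%.
At 90%, z = 1.282.
VaR = 1.282 × 2.678% = 3.433%; on $1,000,000 that is $34,330.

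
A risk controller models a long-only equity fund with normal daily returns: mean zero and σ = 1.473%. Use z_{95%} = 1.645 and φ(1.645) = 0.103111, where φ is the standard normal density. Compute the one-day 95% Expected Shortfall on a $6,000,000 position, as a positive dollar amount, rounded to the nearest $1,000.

$182,000

Tail multiplier: φ(z)/(1−α) = 0.103111 / 0.05 = 2.062.
ES = 1.473% × 2.062 = 3.037%.
On $6,000,000: 0.03037 × $6,000,000 = $182,220.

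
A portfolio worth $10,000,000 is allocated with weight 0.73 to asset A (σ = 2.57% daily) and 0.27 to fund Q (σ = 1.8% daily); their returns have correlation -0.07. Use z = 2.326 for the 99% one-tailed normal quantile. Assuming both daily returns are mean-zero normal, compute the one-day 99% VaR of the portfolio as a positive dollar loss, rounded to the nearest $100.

σ_p² = 0.73²·2.57² + 0.27²·1.8² + 2·-0.07·0.73·0.27·2.57·1.8 = 3.6283 (%²).
σ_p = √3.6283 = 1.905%.
VaR = 2.326 × 1.905% = 4.431%; on $10,000,000 that is $443,100.

$443,100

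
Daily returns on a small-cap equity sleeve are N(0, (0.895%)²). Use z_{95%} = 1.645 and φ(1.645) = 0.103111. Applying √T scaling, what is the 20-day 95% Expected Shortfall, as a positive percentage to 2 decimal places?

8.25%

σ_{20d} = 0.895% × √20 = 4.003%.
ES multiplier = φ(z)/(1−α) = 0.103111/0.05 = 2.062.
ES = 4.003% × 2.062 = 8.254%.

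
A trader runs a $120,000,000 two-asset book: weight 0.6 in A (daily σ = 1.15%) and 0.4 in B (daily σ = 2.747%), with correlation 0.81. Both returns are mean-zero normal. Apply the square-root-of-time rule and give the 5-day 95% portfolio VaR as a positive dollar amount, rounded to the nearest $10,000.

$7,530,000

σ_p = √(0.6²·1.15² + 0.4²·2.747² + 2·0.81·0.6·0.4·1.15·2.747) = 1.706%.
σ_{5d} = 1.706% × √5 = 3.815%.
z(95%) = 1.645.
VaR = 1.645 × 3.815% = 6.276%; on $120,000,000 that is $7,531,200.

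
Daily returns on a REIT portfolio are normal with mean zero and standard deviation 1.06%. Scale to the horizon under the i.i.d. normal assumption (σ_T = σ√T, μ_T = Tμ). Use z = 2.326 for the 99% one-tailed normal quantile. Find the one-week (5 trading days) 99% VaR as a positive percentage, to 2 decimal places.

σ_{5d} = 1.06% × √5 = 2.370%.
VaR = 2.326 × 2.370% = 5.513%.

5.51%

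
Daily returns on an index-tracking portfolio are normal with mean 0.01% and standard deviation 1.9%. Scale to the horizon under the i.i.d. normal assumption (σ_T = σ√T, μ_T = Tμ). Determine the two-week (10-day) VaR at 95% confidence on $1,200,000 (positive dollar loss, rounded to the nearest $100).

At 95%, z = 1.645.
σ_{10d} = 1.9% × √10 = 6.008%; μ_{10d} = 10 × 0.01% = 0.100%.
VaR = −(0.100%) + 1.645 × 6.008% = 9.783%.
On $1,200,000: 0.09783 × $1,200,000 = $117,396.

$117,400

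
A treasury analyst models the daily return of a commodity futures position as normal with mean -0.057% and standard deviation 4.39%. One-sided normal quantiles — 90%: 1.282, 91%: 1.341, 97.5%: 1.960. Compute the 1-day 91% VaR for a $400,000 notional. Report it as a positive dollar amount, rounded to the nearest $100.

$23,800

VaR = −μ + z·σ = −(-0.057%) + 1.341 × 4.39% = 5.944%.
On $400,000: 0.05944 × $400,000 = $23,776.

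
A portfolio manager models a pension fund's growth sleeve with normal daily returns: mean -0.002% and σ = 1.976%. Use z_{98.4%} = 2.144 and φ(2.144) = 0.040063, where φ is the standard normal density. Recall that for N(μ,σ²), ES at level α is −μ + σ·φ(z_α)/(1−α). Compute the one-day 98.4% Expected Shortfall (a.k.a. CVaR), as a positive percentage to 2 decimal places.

Tail multiplier: φ(z)/(1−α) = 0.040063 / 0.016 = 2.504.
ES = −(-0.002%) + 1.976% × 2.504 = 4.950%.

4.95%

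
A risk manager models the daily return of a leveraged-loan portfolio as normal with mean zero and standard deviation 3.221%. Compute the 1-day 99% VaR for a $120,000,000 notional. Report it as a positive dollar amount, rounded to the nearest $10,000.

At 99% one-sided, z = 2.326.
VaR = z·σ = 2.326 × 3.221% = 7.492%.
On $120,000,000: 0.07492 × $120,000,000 = $8,990,400.

$8,990,000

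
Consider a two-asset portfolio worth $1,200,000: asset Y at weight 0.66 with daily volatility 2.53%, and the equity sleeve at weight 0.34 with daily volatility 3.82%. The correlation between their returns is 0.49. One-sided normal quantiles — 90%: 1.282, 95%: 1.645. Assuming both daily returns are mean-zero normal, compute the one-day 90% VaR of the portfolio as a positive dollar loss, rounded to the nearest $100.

σ_p² = 0.66²·2.53² + 0.34²·3.82² + 2·0.49·0.66·0.34·2.53·3.82 = 6.6005 (%²).
σ_p = √6.6005 = 2.569%.
VaR = 1.282 × 2.569% = 3.293%; on $1,200,000 that is $39,516.

$39,500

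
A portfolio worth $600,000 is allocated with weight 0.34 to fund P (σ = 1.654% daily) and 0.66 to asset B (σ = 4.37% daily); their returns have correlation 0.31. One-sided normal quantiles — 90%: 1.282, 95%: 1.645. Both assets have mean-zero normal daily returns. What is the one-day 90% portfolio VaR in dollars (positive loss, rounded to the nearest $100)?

σ_p² = 0.34²·1.654² + 0.66²·4.37² + 2·0.31·0.34·0.66·1.654·4.37 = 9.6405 (%²).
σ_p = √9.6405 = 3.105%.
VaR = 1.282 × 3.105% = 3.981%; on $600,000 that is $23,886.

$23,900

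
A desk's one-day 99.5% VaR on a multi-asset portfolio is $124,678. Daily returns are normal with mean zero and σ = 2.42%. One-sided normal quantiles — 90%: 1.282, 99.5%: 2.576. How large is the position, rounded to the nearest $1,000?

VaR as a fraction of value: z·σ = 2.576 × 2.42% = 6.23392%.
Position = $124,678 / 0.0623392 = $1,999,994.

$2,000,000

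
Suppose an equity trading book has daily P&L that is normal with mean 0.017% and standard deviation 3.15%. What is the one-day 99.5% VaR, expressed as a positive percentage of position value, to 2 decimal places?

At 99.5% one-sided, z = 2.576.
VaR = −μ + z·σ = −(0.017%) + 2.576 × 3.15% = 8.097%.

8.10%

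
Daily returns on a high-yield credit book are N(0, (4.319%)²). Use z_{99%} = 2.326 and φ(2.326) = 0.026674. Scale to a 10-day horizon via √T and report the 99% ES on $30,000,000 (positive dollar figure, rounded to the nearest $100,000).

σ_{10d} = 4.319% × √10 = 13.658%.
ES multiplier = φ(z)/(1−α) = 0.026674/0.01 = 2.667.
ES = 13.658% × 2.667 = 36.426%; on $30,000,000: $10,927,800.

$10,900,000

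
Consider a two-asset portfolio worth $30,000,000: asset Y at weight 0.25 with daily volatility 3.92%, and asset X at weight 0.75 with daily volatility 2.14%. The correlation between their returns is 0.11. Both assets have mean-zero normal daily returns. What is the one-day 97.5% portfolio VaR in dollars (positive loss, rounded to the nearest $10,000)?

σ_p² = 0.25²·3.92² + 0.75²·2.14² + 2·0.11·0.25·0.75·3.92·2.14 = 3.8825 (%²).
σ_p = √3.8825 = 1.970%.
At 97.5%, z = 1.960.
VaR = 1.960 × 1.970% = 3.861%; on $30,000,000 that is $1,158,300.

$1,160,000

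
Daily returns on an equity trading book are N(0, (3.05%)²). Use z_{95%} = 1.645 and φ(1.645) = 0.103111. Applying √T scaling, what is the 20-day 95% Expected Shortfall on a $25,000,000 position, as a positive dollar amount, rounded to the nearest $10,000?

σ_{20d} = 3.05% × √20 = 13.640%.
ES multiplier = φ(z)/(1−α) = 0.103111/0.05 = 2.062.
ES = 13.640% × 2.062 = 28.126%; on $25,000,000: $7,031,500.

$7,030,000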